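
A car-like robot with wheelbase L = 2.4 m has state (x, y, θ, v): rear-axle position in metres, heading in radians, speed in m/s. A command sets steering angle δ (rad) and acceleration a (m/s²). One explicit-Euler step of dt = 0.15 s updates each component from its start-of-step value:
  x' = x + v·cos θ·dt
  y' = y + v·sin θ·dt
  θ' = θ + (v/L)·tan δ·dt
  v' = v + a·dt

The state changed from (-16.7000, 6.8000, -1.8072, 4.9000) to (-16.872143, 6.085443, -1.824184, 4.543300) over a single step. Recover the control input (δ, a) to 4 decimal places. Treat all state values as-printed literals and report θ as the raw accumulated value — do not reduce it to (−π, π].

δ = -0.0554, a = -2.3780

a = (v'−v)/dt = (-0.356700)/0.15 = -2.3780
Δθ = θ'−θ = -0.016984;  (v·dt/L) = 4.9000·0.15/2.4 = 0.306250
tan δ = Δθ·L/(v·dt) = -0.055458  →  δ = -0.0554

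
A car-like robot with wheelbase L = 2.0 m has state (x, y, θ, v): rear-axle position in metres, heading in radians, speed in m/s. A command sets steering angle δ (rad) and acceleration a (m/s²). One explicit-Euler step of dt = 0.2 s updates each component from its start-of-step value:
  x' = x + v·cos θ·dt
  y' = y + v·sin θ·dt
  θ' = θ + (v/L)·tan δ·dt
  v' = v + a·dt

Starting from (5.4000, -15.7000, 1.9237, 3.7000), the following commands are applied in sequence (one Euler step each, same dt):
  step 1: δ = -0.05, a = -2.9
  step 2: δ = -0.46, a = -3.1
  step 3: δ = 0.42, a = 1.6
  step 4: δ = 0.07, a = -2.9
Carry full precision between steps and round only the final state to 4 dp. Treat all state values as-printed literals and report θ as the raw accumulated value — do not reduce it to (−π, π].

after step 1 (δ=-0.05, a=-2.9): (5.144238, -15.005604, 1.905185, 3.120000)
after step 2 (δ=-0.46, a=-3.1): (4.939447, -14.416166, 1.750605, 2.500000)
after step 3 (δ=0.42, a=1.6): (4.850026, -13.924227, 1.862248, 2.820000)
after step 4 (δ=0.07, a=-2.9): (4.687965, -13.384013, 1.882020, 2.240000)

(4.6880, -13.3840, 1.8820, 2.2400)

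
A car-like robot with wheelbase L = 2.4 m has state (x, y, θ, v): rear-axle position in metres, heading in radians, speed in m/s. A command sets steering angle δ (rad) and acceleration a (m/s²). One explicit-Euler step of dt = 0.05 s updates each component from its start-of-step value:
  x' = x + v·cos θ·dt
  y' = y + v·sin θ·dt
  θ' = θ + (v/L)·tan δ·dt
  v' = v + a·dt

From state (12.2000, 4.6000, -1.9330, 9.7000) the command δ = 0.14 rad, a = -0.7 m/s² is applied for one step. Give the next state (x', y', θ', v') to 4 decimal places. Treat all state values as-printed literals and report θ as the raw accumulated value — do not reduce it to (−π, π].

(12.0281, 4.1465, -1.9045, 9.6650)

x' = 12.2000 + 9.7000·cos(-1.9330)·0.05 = 12.0281
y' = 4.6000 + 9.7000·sin(-1.9330)·0.05 = 4.1465
θ' = -1.9330 + (9.7000/2.4)·tan(0.14)·0.05 = -1.9045
v' = 9.7000 − 0.7000·0.05 = 9.6650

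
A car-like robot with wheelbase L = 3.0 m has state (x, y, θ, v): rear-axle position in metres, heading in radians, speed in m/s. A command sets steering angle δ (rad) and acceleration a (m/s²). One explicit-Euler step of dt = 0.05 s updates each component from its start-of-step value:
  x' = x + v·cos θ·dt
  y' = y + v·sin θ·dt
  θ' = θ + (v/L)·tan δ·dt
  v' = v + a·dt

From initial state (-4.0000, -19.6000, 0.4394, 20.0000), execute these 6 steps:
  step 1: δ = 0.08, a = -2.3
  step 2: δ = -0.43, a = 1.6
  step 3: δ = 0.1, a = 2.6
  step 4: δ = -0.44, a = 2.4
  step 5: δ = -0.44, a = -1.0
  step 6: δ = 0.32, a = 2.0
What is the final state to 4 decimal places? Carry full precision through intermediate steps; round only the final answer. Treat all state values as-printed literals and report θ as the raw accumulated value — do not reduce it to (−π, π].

after step 1 (δ=0.08, a=-2.3): (-3.094993, -19.174603, 0.466124, 19.885000)
after step 2 (δ=-0.43, a=1.6): (-2.206812, -18.727761, 0.314129, 19.965000)
after step 3 (δ=0.1, a=2.6): (-1.257411, -18.419313, 0.347515, 20.095000)
after step 4 (δ=-0.44, a=2.4): (-0.312723, -18.077133, 0.189843, 20.215000)
after step 5 (δ=-0.44, a=-1.0): (0.679868, -17.886399, 0.031229, 20.165000)
after step 6 (δ=0.32, a=2.0): (1.687626, -17.854917, 0.142604, 20.265000)

(1.6876, -17.8549, 0.1426, 20.2650)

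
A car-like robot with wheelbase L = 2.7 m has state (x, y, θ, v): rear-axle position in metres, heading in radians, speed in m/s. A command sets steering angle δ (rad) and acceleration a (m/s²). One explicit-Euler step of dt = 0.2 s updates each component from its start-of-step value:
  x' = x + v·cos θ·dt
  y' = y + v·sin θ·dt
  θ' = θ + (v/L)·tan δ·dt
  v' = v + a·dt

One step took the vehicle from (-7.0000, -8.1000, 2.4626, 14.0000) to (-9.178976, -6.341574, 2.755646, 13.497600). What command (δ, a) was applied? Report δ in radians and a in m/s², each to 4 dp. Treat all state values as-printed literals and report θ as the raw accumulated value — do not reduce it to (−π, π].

a = (v'−v)/dt = (-0.502400)/0.2 = -2.5120
Δθ = θ'−θ = 0.293046;  (v·dt/L) = 14.0000·0.2/2.7 = 1.037037
tan δ = Δθ·L/(v·dt) = 0.282580  →  δ = 0.2754

δ = 0.2754, a = -2.5120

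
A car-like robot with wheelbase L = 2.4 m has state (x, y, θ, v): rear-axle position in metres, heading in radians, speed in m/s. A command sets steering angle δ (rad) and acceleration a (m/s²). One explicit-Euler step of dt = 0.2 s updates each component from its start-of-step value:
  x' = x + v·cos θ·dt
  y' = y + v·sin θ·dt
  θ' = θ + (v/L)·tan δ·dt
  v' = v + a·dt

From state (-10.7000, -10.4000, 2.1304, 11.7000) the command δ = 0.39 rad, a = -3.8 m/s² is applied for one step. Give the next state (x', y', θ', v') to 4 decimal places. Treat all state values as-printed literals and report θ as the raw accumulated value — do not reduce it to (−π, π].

x' = -10.7000 + 11.7000·cos(2.1304)·0.2 = -11.9422
y' = -10.4000 + 11.7000·sin(2.1304)·0.2 = -8.4169
θ' = 2.1304 + (11.7000/2.4)·tan(0.39)·0.2 = 2.5312
v' = 11.7000 − 3.8000·0.2 = 10.9400

(-11.9422, -8.4169, 2.5312, 10.9400)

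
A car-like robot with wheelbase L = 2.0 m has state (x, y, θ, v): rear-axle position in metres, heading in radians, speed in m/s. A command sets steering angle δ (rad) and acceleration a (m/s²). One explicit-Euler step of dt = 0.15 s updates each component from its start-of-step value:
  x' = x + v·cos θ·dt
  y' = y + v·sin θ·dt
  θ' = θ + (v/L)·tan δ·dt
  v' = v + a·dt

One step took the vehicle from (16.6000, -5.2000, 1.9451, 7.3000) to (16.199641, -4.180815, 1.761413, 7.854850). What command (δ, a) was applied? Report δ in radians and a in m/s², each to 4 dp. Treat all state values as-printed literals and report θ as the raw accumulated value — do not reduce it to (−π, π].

a = (v'−v)/dt = (0.554850)/0.15 = 3.6990
Δθ = θ'−θ = -0.183687;  (v·dt/L) = 7.3000·0.15/2.0 = 0.547500
tan δ = Δθ·L/(v·dt) = -0.335501  →  δ = -0.3237

δ = -0.3237, a = 3.6990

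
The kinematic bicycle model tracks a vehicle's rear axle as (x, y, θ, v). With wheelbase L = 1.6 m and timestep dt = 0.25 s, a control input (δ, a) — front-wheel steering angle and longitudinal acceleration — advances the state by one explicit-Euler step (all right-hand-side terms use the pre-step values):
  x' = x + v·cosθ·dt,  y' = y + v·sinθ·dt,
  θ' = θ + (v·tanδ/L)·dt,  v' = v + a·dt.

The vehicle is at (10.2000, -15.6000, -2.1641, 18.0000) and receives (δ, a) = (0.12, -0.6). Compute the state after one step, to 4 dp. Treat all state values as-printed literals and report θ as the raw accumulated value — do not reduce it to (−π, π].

x' = 10.2000 + 18.0000·cos(-2.1641)·0.25 = 7.6840
y' = -15.6000 + 18.0000·sin(-2.1641)·0.25 = -19.3309
θ' = -2.1641 + (18.0000/1.6)·tan(0.12)·0.25 = -1.8250
v' = 18.0000 − 0.6000·0.25 = 17.8500

(7.6840, -19.3309, -1.8250, 17.8500)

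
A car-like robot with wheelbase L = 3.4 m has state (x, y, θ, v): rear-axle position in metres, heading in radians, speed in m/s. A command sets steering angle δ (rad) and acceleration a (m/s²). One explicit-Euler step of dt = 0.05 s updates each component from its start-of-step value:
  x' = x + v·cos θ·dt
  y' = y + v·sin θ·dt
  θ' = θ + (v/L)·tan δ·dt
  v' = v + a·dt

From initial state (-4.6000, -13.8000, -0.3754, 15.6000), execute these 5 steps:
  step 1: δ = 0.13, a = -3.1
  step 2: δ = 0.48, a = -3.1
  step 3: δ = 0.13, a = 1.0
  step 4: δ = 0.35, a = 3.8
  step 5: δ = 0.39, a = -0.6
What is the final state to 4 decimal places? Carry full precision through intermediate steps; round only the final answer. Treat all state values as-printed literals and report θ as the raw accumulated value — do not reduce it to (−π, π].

(-0.8794, -14.7597, -0.0215, 15.5000)

after step 1 (δ=0.13, a=-3.1): (-3.874318, -14.085983, -0.345407, 15.445000)
after step 2 (δ=0.48, a=-3.1): (-3.147679, -14.347451, -0.227160, 15.290000)
after step 3 (δ=0.13, a=1.0): (-2.402819, -14.519625, -0.197763, 15.340000)
after step 4 (δ=0.35, a=3.8): (-1.650769, -14.670323, -0.115417, 15.530000)
after step 5 (δ=0.39, a=-0.6): (-0.879435, -14.759745, -0.021539, 15.500000)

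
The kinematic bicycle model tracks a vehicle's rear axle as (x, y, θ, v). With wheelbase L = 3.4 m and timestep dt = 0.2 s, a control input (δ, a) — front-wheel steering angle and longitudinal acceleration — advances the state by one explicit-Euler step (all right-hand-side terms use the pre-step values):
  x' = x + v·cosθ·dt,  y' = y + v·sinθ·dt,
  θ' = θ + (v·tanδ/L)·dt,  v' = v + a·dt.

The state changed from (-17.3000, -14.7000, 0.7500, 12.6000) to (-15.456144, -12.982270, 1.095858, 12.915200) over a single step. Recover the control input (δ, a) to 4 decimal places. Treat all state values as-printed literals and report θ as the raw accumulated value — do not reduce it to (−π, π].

a = (v'−v)/dt = (0.315200)/0.2 = 1.5760
Δθ = θ'−θ = 0.345858;  (v·dt/L) = 12.6000·0.2/3.4 = 0.741176
tan δ = Δθ·L/(v·dt) = 0.466634  →  δ = 0.4366

δ = 0.4366, a = 1.5760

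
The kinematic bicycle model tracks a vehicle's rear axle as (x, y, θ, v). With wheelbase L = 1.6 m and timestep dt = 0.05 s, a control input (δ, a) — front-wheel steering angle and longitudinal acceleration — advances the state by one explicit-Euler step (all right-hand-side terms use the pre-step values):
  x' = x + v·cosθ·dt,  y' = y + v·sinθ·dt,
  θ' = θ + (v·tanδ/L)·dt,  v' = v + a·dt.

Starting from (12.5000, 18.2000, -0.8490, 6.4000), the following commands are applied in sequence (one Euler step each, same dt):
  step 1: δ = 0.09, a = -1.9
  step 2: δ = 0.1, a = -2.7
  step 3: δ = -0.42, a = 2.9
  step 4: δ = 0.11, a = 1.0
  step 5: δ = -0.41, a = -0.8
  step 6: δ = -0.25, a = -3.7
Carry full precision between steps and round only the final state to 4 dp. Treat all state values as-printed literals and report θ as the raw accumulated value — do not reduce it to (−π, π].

(13.7181, 16.7527, -1.0124, 6.1400)

after step 1 (δ=0.09, a=-1.9): (12.711435, 17.959802, -0.830951, 6.305000)
after step 2 (δ=0.1, a=-2.7): (12.923968, 17.726966, -0.811182, 6.170000)
after step 3 (δ=-0.42, a=2.9): (13.136414, 17.503273, -0.897287, 6.315000)
after step 4 (δ=0.11, a=1.0): (13.333358, 17.256470, -0.875491, 6.365000)
after step 5 (δ=-0.41, a=-0.8): (13.537235, 17.012100, -0.961942, 6.325000)
after step 6 (δ=-0.25, a=-3.7): (13.718107, 16.752679, -1.012412, 6.140000)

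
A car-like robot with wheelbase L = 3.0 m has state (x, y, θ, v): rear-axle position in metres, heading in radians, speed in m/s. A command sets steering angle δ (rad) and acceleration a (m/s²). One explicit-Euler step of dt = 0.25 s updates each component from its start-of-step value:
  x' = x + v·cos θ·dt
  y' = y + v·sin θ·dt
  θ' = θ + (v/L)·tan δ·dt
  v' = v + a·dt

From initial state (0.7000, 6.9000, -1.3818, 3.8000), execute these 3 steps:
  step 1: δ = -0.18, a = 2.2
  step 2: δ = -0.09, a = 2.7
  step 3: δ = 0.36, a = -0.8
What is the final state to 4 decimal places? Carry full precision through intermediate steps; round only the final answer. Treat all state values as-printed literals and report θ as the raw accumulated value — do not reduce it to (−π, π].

after step 1 (δ=-0.18, a=2.2): (0.878480, 5.966916, -1.439424, 4.350000)
after step 2 (δ=-0.09, a=2.7): (1.020937, 4.888787, -1.472137, 5.025000)
after step 3 (δ=0.36, a=-0.8): (1.144676, 3.638646, -1.314518, 4.825000)

(1.1447, 3.6386, -1.3145, 4.8250)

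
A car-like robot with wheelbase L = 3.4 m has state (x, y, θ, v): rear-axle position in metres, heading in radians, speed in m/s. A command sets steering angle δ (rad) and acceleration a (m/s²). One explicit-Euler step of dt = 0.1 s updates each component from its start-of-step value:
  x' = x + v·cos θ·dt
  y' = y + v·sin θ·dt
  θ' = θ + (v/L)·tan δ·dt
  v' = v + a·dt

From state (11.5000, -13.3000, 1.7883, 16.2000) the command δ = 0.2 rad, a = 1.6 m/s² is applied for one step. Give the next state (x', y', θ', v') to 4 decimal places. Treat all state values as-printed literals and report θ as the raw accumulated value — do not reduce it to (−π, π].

x' = 11.5000 + 16.2000·cos(1.7883)·0.1 = 11.1504
y' = -13.3000 + 16.2000·sin(1.7883)·0.1 = -11.7182
θ' = 1.7883 + (16.2000/3.4)·tan(0.2)·0.1 = 1.8849
v' = 16.2000 + 1.6000·0.1 = 16.3600

(11.1504, -11.7182, 1.8849, 16.3600)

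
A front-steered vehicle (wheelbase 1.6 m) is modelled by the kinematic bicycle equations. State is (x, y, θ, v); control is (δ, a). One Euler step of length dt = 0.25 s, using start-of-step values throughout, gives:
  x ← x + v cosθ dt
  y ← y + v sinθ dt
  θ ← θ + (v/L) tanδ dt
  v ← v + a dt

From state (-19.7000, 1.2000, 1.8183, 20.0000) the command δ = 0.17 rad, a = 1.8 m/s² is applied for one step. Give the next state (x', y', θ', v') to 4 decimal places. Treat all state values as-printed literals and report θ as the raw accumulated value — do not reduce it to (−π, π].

x' = -19.7000 + 20.0000·cos(1.8183)·0.25 = -20.9249
y' = 1.2000 + 20.0000·sin(1.8183)·0.25 = 6.0476
θ' = 1.8183 + (20.0000/1.6)·tan(0.17)·0.25 = 2.3547
v' = 20.0000 + 1.8000·0.25 = 20.4500

(-20.9249, 6.0476, 2.3547, 20.4500)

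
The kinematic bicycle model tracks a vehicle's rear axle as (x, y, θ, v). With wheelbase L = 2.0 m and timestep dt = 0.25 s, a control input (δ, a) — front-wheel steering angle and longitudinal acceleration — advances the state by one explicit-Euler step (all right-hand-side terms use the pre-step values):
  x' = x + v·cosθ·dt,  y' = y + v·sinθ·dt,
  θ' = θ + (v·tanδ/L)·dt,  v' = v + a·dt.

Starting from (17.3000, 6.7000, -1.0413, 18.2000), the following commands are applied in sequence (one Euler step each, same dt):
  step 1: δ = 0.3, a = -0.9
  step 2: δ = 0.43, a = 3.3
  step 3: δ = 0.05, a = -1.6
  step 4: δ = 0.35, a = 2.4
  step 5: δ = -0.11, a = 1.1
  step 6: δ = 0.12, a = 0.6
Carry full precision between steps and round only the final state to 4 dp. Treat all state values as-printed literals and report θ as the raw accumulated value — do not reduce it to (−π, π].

after step 1 (δ=0.3, a=-0.9): (19.598199, 2.773070, -0.337560, 17.975000)
after step 2 (δ=0.43, a=3.3): (23.838347, 1.284804, 0.692904, 18.800000)
after step 3 (δ=0.05, a=-1.6): (27.454500, 4.287043, 0.810502, 18.400000)
after step 4 (δ=0.35, a=2.4): (30.624519, 7.620356, 1.650068, 19.000000)
after step 5 (δ=-0.11, a=1.1): (30.248375, 12.355439, 1.387759, 19.275000)
after step 6 (δ=0.12, a=0.6): (31.125470, 17.093694, 1.678280, 19.425000)

(31.1255, 17.0937, 1.6783, 19.4250)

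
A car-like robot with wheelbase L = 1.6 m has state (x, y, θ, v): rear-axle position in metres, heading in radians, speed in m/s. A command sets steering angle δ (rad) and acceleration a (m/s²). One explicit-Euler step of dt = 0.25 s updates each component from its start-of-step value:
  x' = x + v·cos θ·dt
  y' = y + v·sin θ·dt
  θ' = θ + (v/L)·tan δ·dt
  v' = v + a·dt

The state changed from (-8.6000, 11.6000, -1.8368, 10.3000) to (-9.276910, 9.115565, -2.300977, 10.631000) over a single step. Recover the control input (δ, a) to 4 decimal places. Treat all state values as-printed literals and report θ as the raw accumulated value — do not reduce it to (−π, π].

δ = -0.2808, a = 1.3240

a = (v'−v)/dt = (0.331000)/0.25 = 1.3240
Δθ = θ'−θ = -0.464177;  (v·dt/L) = 10.3000·0.25/1.6 = 1.609375
tan δ = Δθ·L/(v·dt) = -0.288421  →  δ = -0.2808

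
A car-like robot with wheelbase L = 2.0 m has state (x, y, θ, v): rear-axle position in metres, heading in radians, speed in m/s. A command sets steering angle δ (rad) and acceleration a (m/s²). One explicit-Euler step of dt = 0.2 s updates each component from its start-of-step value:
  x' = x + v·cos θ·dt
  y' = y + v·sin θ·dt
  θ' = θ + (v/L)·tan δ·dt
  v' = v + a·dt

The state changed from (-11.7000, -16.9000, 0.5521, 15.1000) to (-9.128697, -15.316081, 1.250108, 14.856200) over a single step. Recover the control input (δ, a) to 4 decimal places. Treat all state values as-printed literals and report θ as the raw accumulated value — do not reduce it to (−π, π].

a = (v'−v)/dt = (-0.243800)/0.2 = -1.2190
Δθ = θ'−θ = 0.698008;  (v·dt/L) = 15.1000·0.2/2.0 = 1.510000
tan δ = Δθ·L/(v·dt) = 0.462257  →  δ = 0.4330

δ = 0.4330, a = -1.2190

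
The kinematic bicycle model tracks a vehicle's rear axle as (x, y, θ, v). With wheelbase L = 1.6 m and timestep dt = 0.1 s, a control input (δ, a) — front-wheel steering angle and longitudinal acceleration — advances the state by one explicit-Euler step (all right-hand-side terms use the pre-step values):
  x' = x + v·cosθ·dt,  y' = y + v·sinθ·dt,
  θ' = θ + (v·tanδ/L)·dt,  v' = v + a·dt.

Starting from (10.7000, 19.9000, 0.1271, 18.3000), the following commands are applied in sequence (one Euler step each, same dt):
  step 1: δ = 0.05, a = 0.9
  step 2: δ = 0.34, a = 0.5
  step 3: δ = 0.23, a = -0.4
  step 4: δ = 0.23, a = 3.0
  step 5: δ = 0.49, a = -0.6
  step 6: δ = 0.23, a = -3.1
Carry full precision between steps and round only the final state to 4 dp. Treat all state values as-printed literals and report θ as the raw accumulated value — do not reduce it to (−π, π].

after step 1 (δ=0.05, a=0.9): (12.515239, 20.131967, 0.184335, 18.390000)
after step 2 (δ=0.34, a=0.5): (14.323083, 20.469043, 0.590912, 18.440000)
after step 3 (δ=0.23, a=-0.4): (15.854402, 21.496369, 0.860762, 18.400000)
after step 4 (δ=0.23, a=3.0): (17.053824, 22.891714, 1.130027, 18.700000)
after step 5 (δ=0.49, a=-0.6): (17.851633, 24.582986, 1.753424, 18.640000)
after step 6 (δ=0.23, a=-3.1): (17.513104, 26.415987, 2.026201, 18.330000)

(17.5131, 26.4160, 2.0262, 18.3300)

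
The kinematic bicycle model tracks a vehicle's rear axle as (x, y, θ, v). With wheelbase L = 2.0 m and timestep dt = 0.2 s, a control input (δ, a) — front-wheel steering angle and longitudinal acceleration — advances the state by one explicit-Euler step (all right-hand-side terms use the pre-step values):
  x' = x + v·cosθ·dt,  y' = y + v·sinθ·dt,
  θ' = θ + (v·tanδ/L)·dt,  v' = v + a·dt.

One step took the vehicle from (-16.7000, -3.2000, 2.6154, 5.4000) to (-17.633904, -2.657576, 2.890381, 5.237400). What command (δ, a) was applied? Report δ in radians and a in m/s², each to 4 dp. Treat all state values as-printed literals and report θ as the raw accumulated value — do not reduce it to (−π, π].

a = (v'−v)/dt = (-0.162600)/0.2 = -0.8130
Δθ = θ'−θ = 0.274981;  (v·dt/L) = 5.4000·0.2/2.0 = 0.540000
tan δ = Δθ·L/(v·dt) = 0.509224  →  δ = 0.4710

δ = 0.4710, a = -0.8130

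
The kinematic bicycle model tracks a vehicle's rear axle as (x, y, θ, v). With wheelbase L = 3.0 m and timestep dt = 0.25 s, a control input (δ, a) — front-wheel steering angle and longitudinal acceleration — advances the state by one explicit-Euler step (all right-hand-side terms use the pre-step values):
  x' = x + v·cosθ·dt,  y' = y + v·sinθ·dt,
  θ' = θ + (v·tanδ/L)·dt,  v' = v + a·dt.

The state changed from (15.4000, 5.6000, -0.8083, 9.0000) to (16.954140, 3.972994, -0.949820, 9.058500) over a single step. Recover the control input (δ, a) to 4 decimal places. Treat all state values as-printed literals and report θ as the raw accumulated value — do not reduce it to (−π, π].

a = (v'−v)/dt = (0.058500)/0.25 = 0.2340
Δθ = θ'−θ = -0.141520;  (v·dt/L) = 9.0000·0.25/3.0 = 0.750000
tan δ = Δθ·L/(v·dt) = -0.188693  →  δ = -0.1865

δ = -0.1865, a = 0.2340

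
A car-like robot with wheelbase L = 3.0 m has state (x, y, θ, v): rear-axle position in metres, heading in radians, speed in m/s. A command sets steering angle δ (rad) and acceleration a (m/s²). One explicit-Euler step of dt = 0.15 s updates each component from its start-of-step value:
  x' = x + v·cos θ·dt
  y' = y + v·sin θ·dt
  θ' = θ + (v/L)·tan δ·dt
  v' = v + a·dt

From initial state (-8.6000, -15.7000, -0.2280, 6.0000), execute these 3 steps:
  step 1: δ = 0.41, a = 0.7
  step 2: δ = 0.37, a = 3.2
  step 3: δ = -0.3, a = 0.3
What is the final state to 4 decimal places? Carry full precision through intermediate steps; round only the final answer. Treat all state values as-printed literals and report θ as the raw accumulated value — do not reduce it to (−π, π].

after step 1 (δ=0.41, a=0.7): (-7.723292, -15.903427, -0.097611, 6.105000)
after step 2 (δ=0.37, a=3.2): (-6.811901, -15.992672, 0.020785, 6.585000)
after step 3 (δ=-0.3, a=0.3): (-5.824364, -15.972143, -0.081064, 6.630000)

(-5.8244, -15.9721, -0.0811, 6.6300)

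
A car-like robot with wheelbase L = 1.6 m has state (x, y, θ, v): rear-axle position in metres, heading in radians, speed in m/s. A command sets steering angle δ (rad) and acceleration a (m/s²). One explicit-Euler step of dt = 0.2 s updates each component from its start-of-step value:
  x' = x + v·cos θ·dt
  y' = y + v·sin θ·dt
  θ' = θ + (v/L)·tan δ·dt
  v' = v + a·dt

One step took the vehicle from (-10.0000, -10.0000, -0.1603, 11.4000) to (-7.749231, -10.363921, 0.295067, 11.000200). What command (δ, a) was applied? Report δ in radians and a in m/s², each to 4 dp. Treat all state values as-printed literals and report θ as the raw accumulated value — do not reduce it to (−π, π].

δ = 0.3093, a = -1.9990

a = (v'−v)/dt = (-0.399800)/0.2 = -1.9990
Δθ = θ'−θ = 0.455367;  (v·dt/L) = 11.4000·0.2/1.6 = 1.425000
tan δ = Δθ·L/(v·dt) = 0.319556  →  δ = 0.3093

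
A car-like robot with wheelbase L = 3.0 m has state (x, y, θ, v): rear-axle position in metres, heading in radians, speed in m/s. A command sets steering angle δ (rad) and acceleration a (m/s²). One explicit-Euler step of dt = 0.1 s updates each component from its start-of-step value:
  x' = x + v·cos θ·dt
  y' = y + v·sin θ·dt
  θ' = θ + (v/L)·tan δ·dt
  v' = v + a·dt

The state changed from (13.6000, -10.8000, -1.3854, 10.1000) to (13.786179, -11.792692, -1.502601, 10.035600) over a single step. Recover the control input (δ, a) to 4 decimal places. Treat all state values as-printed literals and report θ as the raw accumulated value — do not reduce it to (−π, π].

a = (v'−v)/dt = (-0.064400)/0.1 = -0.6440
Δθ = θ'−θ = -0.117201;  (v·dt/L) = 10.1000·0.1/3.0 = 0.336667
tan δ = Δθ·L/(v·dt) = -0.348122  →  δ = -0.3350

δ = -0.3350, a = -0.6440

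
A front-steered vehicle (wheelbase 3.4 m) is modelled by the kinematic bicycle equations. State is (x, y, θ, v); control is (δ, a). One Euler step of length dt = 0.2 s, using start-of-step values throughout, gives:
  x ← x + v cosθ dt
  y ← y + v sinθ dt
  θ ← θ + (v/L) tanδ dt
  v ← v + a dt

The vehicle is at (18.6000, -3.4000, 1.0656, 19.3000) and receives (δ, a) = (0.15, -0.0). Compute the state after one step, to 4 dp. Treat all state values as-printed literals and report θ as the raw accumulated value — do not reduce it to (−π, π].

(20.4682, -0.0222, 1.2372, 19.3000)

x' = 18.6000 + 19.3000·cos(1.0656)·0.2 = 20.4682
y' = -3.4000 + 19.3000·sin(1.0656)·0.2 = -0.0222
θ' = 1.0656 + (19.3000/3.4)·tan(0.15)·0.2 = 1.2372
v' = 19.3000 + 0.0000·0.2 = 19.3000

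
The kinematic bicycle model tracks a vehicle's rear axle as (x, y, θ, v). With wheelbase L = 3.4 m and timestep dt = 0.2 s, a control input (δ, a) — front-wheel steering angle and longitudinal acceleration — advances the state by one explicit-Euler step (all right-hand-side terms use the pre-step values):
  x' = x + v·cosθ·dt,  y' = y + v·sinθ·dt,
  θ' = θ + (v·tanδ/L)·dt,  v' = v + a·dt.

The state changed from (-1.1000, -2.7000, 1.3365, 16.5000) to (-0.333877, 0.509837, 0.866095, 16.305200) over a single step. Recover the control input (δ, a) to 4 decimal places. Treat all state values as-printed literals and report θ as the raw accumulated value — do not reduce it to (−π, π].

δ = -0.4513, a = -0.9740

a = (v'−v)/dt = (-0.194800)/0.2 = -0.9740
Δθ = θ'−θ = -0.470405;  (v·dt/L) = 16.5000·0.2/3.4 = 0.970588
tan δ = Δθ·L/(v·dt) = -0.484660  →  δ = -0.4513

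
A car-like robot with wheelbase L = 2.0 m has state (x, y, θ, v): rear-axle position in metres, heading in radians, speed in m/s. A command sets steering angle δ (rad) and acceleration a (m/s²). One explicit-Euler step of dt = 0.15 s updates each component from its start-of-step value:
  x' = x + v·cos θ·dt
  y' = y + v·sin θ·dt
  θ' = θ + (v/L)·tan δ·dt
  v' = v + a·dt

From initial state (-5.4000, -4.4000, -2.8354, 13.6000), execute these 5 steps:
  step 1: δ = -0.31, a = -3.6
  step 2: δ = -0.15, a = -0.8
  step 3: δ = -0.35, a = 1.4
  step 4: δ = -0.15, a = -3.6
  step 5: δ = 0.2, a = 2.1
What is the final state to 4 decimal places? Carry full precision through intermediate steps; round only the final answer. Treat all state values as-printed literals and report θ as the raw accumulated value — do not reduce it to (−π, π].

after step 1 (δ=-0.31, a=-3.6): (-7.345116, -5.014918, -3.162134, 13.060000)
after step 2 (δ=-0.15, a=-0.8): (-9.303702, -4.974681, -3.310171, 12.940000)
after step 3 (δ=-0.35, a=1.4): (-11.217187, -4.649018, -3.664431, 13.150000)
after step 4 (δ=-0.15, a=-3.6): (-12.926172, -3.664067, -3.813488, 12.610000)
after step 5 (δ=0.2, a=2.1): (-14.406541, -2.486663, -3.621775, 12.925000)

(-14.4065, -2.4867, -3.6218, 12.9250)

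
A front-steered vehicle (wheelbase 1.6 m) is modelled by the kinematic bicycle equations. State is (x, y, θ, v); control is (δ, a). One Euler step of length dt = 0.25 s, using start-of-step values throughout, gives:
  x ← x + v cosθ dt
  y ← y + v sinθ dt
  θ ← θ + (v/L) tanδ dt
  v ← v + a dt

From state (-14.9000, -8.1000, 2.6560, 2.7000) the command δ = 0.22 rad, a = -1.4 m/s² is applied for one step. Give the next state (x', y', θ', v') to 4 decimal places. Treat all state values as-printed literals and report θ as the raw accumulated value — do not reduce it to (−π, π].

(-15.4970, -7.7850, 2.7503, 2.3500)

x' = -14.9000 + 2.7000·cos(2.6560)·0.25 = -15.4970
y' = -8.1000 + 2.7000·sin(2.6560)·0.25 = -7.7850
θ' = 2.6560 + (2.7000/1.6)·tan(0.22)·0.25 = 2.7503
v' = 2.7000 − 1.4000·0.25 = 2.3500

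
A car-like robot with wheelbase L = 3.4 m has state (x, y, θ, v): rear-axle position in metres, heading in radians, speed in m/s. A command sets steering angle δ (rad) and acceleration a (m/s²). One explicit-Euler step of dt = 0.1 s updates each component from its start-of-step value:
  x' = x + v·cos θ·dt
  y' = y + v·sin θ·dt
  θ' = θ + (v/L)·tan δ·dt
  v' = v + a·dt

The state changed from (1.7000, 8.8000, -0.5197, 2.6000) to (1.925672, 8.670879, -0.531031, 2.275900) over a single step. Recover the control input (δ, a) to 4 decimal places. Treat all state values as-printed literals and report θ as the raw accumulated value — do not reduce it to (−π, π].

δ = -0.1471, a = -3.2410

a = (v'−v)/dt = (-0.324100)/0.1 = -3.2410
Δθ = θ'−θ = -0.011331;  (v·dt/L) = 2.6000·0.1/3.4 = 0.076471
tan δ = Δθ·L/(v·dt) = -0.148175  →  δ = -0.1471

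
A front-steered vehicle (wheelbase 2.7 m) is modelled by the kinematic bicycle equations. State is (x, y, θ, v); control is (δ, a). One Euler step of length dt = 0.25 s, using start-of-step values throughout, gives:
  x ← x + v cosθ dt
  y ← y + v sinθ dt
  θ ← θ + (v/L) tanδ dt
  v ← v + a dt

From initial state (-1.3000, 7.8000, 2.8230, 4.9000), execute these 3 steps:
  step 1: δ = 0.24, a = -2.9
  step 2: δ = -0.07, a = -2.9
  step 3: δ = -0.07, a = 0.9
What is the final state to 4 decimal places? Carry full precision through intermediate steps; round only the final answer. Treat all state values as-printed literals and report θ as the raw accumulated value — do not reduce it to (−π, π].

(-4.3236, 8.5993, 2.8845, 3.6750)

after step 1 (δ=0.24, a=-2.9): (-2.463355, 8.183707, 2.934029, 4.175000)
after step 2 (δ=-0.07, a=-2.9): (-3.484701, 8.398800, 2.906924, 3.450000)
after step 3 (δ=-0.07, a=0.9): (-4.323562, 8.599348, 2.884527, 3.675000)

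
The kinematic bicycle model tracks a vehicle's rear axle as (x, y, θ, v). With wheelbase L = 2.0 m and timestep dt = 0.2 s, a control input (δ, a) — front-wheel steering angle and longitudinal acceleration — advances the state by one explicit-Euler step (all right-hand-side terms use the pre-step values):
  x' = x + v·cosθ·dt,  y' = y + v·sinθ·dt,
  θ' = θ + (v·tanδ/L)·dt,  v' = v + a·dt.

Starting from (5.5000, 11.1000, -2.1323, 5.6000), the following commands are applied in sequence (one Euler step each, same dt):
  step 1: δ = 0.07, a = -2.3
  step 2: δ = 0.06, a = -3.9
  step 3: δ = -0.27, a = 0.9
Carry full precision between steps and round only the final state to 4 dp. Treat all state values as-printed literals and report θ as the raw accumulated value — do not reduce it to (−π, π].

after step 1 (δ=0.07, a=-2.3): (4.903645, 10.151970, -2.093036, 5.140000)
after step 2 (δ=0.06, a=-3.9): (4.390856, 9.260998, -2.062159, 4.360000)
after step 3 (δ=-0.27, a=0.9): (3.979422, 8.492164, -2.182825, 4.540000)

(3.9794, 8.4922, -2.1828, 4.5400)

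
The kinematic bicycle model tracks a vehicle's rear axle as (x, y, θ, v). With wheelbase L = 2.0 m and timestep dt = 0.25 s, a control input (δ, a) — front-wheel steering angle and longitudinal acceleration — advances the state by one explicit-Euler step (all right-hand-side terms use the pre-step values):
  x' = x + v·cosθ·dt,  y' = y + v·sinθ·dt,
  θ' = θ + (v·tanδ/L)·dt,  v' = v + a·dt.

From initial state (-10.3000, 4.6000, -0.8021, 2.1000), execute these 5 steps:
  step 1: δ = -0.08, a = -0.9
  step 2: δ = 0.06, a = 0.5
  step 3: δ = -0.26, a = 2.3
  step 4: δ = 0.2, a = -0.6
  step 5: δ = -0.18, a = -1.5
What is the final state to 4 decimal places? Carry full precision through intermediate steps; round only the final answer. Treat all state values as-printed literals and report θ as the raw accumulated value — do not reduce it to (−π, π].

after step 1 (δ=-0.08, a=-0.9): (-9.935021, 4.222621, -0.823145, 1.875000)
after step 2 (δ=0.06, a=0.5): (-9.616309, 3.878892, -0.809066, 2.000000)
after step 3 (δ=-0.26, a=2.3): (-9.271221, 3.517071, -0.875571, 2.575000)
after step 4 (δ=0.2, a=-0.6): (-8.858862, 3.022729, -0.810324, 2.425000)
after step 5 (δ=-0.18, a=-1.5): (-8.440996, 2.583495, -0.865483, 2.050000)

(-8.4410, 2.5835, -0.8655, 2.0500)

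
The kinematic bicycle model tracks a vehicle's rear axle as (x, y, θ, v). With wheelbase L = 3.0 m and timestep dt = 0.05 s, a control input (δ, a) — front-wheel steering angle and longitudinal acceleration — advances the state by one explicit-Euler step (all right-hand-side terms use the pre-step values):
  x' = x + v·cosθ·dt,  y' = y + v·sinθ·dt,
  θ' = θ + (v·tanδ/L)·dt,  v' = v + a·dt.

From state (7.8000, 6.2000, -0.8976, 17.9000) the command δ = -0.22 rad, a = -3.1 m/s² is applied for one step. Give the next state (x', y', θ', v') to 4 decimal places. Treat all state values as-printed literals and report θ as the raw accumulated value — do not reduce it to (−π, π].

x' = 7.8000 + 17.9000·cos(-0.8976)·0.05 = 8.3580
y' = 6.2000 + 17.9000·sin(-0.8976)·0.05 = 5.5003
θ' = -0.8976 + (17.9000/3.0)·tan(-0.22)·0.05 = -0.9643
v' = 17.9000 − 3.1000·0.05 = 17.7450

(8.3580, 5.5003, -0.9643, 17.7450)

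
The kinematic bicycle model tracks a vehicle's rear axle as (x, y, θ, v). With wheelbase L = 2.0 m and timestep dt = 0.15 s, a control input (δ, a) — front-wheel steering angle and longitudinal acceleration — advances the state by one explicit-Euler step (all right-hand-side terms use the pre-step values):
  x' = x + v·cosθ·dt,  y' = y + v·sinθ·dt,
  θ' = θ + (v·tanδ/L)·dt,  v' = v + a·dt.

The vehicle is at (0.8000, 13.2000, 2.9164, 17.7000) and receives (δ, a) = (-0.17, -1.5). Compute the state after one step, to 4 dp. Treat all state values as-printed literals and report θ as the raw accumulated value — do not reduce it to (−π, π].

x' = 0.8000 + 17.7000·cos(2.9164)·0.15 = -1.7880
y' = 13.2000 + 17.7000·sin(2.9164)·0.15 = 13.7928
θ' = 2.9164 + (17.7000/2.0)·tan(-0.17)·0.15 = 2.6885
v' = 17.7000 − 1.5000·0.15 = 17.4750

(-1.7880, 13.7928, 2.6885, 17.4750)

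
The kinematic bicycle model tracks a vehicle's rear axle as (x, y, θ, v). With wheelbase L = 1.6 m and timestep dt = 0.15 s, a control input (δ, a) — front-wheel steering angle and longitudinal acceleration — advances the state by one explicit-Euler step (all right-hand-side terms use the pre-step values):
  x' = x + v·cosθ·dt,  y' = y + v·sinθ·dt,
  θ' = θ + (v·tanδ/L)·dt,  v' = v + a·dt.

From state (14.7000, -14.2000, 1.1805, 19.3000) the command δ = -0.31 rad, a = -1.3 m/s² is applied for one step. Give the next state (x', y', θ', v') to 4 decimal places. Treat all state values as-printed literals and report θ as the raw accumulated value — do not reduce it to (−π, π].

(15.8014, -11.5227, 0.6009, 19.1050)

x' = 14.7000 + 19.3000·cos(1.1805)·0.15 = 15.8014
y' = -14.2000 + 19.3000·sin(1.1805)·0.15 = -11.5227
θ' = 1.1805 + (19.3000/1.6)·tan(-0.31)·0.15 = 0.6009
v' = 19.3000 − 1.3000·0.15 = 19.1050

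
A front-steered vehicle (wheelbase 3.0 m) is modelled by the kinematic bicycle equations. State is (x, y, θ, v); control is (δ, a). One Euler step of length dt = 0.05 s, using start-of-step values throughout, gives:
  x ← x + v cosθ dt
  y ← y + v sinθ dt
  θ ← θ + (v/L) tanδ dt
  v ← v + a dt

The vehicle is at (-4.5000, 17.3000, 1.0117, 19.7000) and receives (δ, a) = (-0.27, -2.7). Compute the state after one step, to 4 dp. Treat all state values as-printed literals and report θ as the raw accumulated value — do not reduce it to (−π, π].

(-3.9775, 18.1350, 0.9208, 19.5650)

x' = -4.5000 + 19.7000·cos(1.0117)·0.05 = -3.9775
y' = 17.3000 + 19.7000·sin(1.0117)·0.05 = 18.1350
θ' = 1.0117 + (19.7000/3.0)·tan(-0.27)·0.05 = 0.9208
v' = 19.7000 − 2.7000·0.05 = 19.5650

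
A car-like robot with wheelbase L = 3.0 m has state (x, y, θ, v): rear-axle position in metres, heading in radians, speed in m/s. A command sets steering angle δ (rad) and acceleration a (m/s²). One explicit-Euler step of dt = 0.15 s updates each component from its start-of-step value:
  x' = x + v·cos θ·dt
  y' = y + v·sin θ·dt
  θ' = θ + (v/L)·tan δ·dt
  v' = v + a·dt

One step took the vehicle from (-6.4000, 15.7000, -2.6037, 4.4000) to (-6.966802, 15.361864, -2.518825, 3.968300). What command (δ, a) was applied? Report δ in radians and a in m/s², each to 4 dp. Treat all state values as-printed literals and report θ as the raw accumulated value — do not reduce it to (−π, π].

a = (v'−v)/dt = (-0.431700)/0.15 = -2.8780
Δθ = θ'−θ = 0.084875;  (v·dt/L) = 4.4000·0.15/3.0 = 0.220000
tan δ = Δθ·L/(v·dt) = 0.385795  →  δ = 0.3682

δ = 0.3682, a = -2.8780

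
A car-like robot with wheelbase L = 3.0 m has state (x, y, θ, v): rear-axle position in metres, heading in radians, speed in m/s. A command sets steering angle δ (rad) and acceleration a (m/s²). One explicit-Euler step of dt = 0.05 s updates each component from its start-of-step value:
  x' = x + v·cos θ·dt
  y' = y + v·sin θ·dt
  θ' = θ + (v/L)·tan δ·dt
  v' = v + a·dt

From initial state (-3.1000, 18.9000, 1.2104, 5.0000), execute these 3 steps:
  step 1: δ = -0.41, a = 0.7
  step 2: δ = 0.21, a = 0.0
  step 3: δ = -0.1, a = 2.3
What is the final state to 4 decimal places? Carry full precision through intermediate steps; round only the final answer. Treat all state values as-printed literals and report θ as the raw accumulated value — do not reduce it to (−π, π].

(-2.8215, 19.6001, 1.1836, 5.1500)

after step 1 (δ=-0.41, a=0.7): (-3.011839, 19.133939, 1.174181, 5.035000)
after step 2 (δ=0.21, a=0.0): (-2.914588, 19.366147, 1.192067, 5.035000)
after step 3 (δ=-0.1, a=2.3): (-2.821506, 19.600057, 1.183647, 5.150000)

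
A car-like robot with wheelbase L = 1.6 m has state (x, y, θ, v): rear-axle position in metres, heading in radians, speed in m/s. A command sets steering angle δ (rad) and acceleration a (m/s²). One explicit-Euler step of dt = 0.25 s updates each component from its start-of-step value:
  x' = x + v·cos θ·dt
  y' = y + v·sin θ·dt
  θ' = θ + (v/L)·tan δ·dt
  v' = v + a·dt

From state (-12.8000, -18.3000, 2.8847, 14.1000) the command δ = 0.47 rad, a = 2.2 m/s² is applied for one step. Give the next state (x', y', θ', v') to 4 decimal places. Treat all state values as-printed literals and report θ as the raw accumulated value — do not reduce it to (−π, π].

x' = -12.8000 + 14.1000·cos(2.8847)·0.25 = -16.2093
y' = -18.3000 + 14.1000·sin(2.8847)·0.25 = -17.4044
θ' = 2.8847 + (14.1000/1.6)·tan(0.47)·0.25 = 4.0038
v' = 14.1000 + 2.2000·0.25 = 14.6500

(-16.2093, -17.4044, 4.0038, 14.6500)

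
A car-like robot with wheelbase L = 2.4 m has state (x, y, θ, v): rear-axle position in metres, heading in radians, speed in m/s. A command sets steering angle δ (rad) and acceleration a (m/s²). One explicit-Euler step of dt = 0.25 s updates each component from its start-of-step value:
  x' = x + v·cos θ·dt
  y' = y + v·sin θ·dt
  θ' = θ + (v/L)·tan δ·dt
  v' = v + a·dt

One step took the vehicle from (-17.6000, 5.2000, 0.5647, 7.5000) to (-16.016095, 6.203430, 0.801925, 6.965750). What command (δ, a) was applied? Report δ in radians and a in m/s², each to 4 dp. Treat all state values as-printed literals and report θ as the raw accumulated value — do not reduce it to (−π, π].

a = (v'−v)/dt = (-0.534250)/0.25 = -2.1370
Δθ = θ'−θ = 0.237225;  (v·dt/L) = 7.5000·0.25/2.4 = 0.781250
tan δ = Δθ·L/(v·dt) = 0.303648  →  δ = 0.2948

δ = 0.2948, a = -2.1370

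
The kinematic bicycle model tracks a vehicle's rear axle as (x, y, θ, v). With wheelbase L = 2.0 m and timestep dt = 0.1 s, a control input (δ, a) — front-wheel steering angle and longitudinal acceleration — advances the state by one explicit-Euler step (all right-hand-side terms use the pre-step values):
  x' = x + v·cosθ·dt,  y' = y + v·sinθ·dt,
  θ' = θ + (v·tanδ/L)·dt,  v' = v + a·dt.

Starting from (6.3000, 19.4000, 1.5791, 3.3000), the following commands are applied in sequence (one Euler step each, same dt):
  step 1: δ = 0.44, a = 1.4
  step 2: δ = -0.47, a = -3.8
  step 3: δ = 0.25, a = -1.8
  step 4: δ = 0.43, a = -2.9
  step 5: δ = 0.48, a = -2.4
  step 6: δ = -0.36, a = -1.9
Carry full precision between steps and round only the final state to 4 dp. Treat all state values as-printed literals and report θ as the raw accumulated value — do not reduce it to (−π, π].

after step 1 (δ=0.44, a=1.4): (6.297260, 19.729989, 1.656779, 3.440000)
after step 2 (δ=-0.47, a=-3.8): (6.267718, 20.072718, 1.569409, 3.060000)
after step 3 (δ=0.25, a=-1.8): (6.268143, 20.378718, 1.608476, 2.880000)
after step 4 (δ=0.43, a=-2.9): (6.257294, 20.666513, 1.674517, 2.590000)
after step 5 (δ=0.48, a=-2.4): (6.230478, 20.924121, 1.741936, 2.350000)
after step 6 (δ=-0.36, a=-1.9): (6.190456, 21.155688, 1.697709, 2.160000)

(6.1905, 21.1557, 1.6977, 2.1600)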